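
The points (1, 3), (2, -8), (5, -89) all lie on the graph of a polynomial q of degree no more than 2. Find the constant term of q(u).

Write q(u) = au^2 + bu + c. Substituting each data point gives a linear system:
  a + b + c = 3
  4a + 2b + c = -8
  25a + 5b + c = -89
Solving the system yields a = -4, b = 1, c = 6.
So q(u) = -4u² + u + 6.
The constant term is 6.

6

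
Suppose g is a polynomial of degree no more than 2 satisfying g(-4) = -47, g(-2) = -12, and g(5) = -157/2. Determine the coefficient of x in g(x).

-1/2

Write g(x) = ax^2 + bx + c. Substituting each data point gives a linear system:
  16a - 4b + c = -47
  4a - 2b + c = -12
  25a + 5b + c = -157/2
Solving the system yields a = -3, b = -1/2, c = -1.
So g(x) = -3x² - (1/2)x - 1.
The coefficient of x is -1/2.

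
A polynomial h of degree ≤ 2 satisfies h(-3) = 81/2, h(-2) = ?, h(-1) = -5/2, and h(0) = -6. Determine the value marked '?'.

13

On equispaced nodes a degree-2 polynomial has vanishing third forward difference, so
  - h(-3) + 3·h(-2) - 3·h(-1) + h(0) = 0.
Substituting the known values and solving for h(-2):
  3·h(-2) = 39
  h(-2) = 13.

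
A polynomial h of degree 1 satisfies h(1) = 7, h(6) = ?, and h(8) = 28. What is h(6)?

22

The 2 known points determine the degree-1 polynomial uniquely.
Write h(u) = au + b. Substituting each data point gives a linear system:
  a + b = 7
  8a + b = 28
Solving the system yields a = 3, b = 4.
So h(u) = 3u + 4.
Then h(6) = 22.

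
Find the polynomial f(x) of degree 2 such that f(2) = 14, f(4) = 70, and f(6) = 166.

Write f(x) = ax^2 + bx + c. Substituting each data point gives a linear system:
  4a + 2b + c = 14
  16a + 4b + c = 70
  36a + 6b + c = 166
Solving the system yields a = 5, b = -2, c = -2.
So f(x) = 5x^2 - 2x - 2.
Check: f(6) = 166. ✓

f(x) = 5x^2 - 2x - 2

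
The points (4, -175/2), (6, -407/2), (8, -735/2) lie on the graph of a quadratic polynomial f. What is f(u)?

Write f(u) = au^2 + bu + c. Substituting each data point gives a linear system:
  16a + 4b + c = -175/2
  36a + 6b + c = -407/2
  64a + 8b + c = -735/2
Solving the system yields a = -6, b = 2, c = 1/2.
So f(u) = -6u^2 + 2u + 1/2.
Check: f(6) = -407/2. ✓

f(u) = -6u^2 + 2u + 1/2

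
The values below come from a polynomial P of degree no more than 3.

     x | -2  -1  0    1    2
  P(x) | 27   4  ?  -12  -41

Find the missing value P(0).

-3

The 4 known points determine the degree-3 polynomial uniquely.
Write P(x) = ax^3 + bx^2 + cx + d. Substituting each data point gives a linear system:
  -8a + 4b - 2c + d = 27
  -a + b - c + d = 4
  a + b + c + d = -12
  8a + 4b + 2c + d = -41
Solving the system yields a = -3, b = -1, c = -5, d = -3.
So P(x) = -3x^3 - x^2 - 5x - 3.
Then P(0) = -3.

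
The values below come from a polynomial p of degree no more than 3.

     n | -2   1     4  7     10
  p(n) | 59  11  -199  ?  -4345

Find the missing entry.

-1381

The 4 known points determine the degree-3 polynomial uniquely.
Write p(n) = an^3 + bn^2 + cn + d. Substituting each data point gives a linear system:
  -8a + 4b - 2c + d = 59
  a + b + c + d = 11
  64a + 16b + 4c + d = -199
  1000a + 100b + 10c + d = -4345
Solving the system yields a = -5, b = 6, c = 5, d = 5.
So p(n) = -5n^3 + 6n^2 + 5n + 5.
Then p(7) = -1381.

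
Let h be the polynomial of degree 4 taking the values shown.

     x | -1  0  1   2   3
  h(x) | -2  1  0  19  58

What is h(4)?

93

Using the Lagrange interpolation formula with nodes -1, 0, 1, 2, 3:
  L_0(x) = x(x - 1)(x - 2)(x - 3) / 24
  L_1(x) = (x + 1)(x - 1)(x - 2)(x - 3) / -6
  L_2(x) = (x + 1)x(x - 2)(x - 3) / 4
  L_3(x) = (x + 1)x(x - 1)(x - 3) / -6
  L_4(x) = (x + 1)x(x - 1)(x - 2) / 24
Then h(x) = -2·L_0(x) + 1·L_1(x) + 0·L_2(x) + 19·L_3(x) + 58·L_4(x).
Expanding and collecting terms gives h(x) = -x^4 + 6x^3 - x^2 - 5x + 1.
Evaluating at x = 4: h(4) = 93.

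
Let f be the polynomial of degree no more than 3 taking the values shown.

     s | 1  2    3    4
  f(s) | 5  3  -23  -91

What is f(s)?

Using the Lagrange interpolation formula with nodes 1, 2, 3, 4:
  L_0(s) = (s - 2)(s - 3)(s - 4) / -6
  L_1(s) = (s - 1)(s - 3)(s - 4) / 2
  L_2(s) = (s - 1)(s - 2)(s - 4) / -2
  L_3(s) = (s - 1)(s - 2)(s - 3) / 6
Then f(s) = 5·L_0(s) + 3·L_1(s) - 23·L_2(s) - 91·L_3(s).
Expanding and collecting terms gives f(s) = -3s^3 + 6s^2 + s + 1.
Check: f(2) = 3. ✓

f(s) = -3s^3 + 6s^2 + s + 1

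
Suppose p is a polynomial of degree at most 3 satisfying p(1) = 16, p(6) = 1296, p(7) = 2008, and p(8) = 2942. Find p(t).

p(t) = 5t^3 + 6t^2 - t + 6

Write p(t) = at^3 + bt^2 + ct + d. Substituting each data point gives a linear system:
  a + b + c + d = 16
  216a + 36b + 6c + d = 1296
  343a + 49b + 7c + d = 2008
  512a + 64b + 8c + d = 2942
Solving the system yields a = 5, b = 6, c = -1, d = 6.
So p(t) = 5t^3 + 6t^2 - t + 6.
Check: p(8) = 2942. ✓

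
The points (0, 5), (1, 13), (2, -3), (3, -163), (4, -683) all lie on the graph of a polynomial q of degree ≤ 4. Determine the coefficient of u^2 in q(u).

Write q(u) = au^4 + bu^3 + cu^2 + du + e. Substituting each data point gives a linear system:
  e = 5
  a + b + c + d + e = 13
  16a + 8b + 4c + 2d + e = -3
  81a + 27b + 9c + 3d + e = -163
  256a + 64b + 16c + 4d + e = -683
Solving the system yields a = -4, b = 4, c = 4, d = 4, e = 5.
So q(u) = -4u^4 + 4u^3 + 4u^2 + 4u + 5.
The coefficient of u^2 is 4.

4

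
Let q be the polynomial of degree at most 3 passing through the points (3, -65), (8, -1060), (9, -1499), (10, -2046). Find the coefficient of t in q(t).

Write q(t) = at^3 + bt^2 + ct + d. Substituting each data point gives a linear system:
  27a + 9b + 3c + d = -65
  512a + 64b + 8c + d = -1060
  729a + 81b + 9c + d = -1499
  1000a + 100b + 10c + d = -2046
Solving the system yields a = -2, b = 0, c = -5, d = 4.
So q(t) = -2t^3 - 5t + 4.
The coefficient of t is -5.

-5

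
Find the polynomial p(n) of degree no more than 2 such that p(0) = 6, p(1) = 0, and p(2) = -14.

p(n) = -4n^2 - 2n + 6

Using the Lagrange interpolation formula with nodes 0, 1, 2:
  L_0(n) = (n - 1)(n - 2) / 2
  L_1(n) = n(n - 2) / -1
  L_2(n) = n(n - 1) / 2
Then p(n) = 6·L_0(n) + 0·L_1(n) - 14·L_2(n).
Expanding and collecting terms gives p(n) = -4n^2 - 2n + 6.
Check: p(1) = 0. ✓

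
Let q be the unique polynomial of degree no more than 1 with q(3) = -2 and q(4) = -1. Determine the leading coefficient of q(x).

Write q(x) = ax + b. Substituting each data point gives a linear system:
  3a + b = -2
  4a + b = -1
Solving the system yields a = 1, b = -5.
So q(x) = x - 5.
The leading coefficient is 1.

1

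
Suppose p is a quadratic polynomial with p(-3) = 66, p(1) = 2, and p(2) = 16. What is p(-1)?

10

Write p(s) = as^2 + bs + c. Substituting each data point gives a linear system:
  9a - 3b + c = 66
  a + b + c = 2
  4a + 2b + c = 16
Solving the system yields a = 6, b = -4, c = 0.
So p(s) = 6s^2 - 4s.
Then p(-1) = 10.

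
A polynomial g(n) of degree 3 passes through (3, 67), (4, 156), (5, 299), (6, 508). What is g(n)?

g(n) = 2n^3 + 3n^2 - 6n + 4

Using the Lagrange interpolation formula with nodes 3, 4, 5, 6:
  L_0(n) = (n - 4)(n - 5)(n - 6) / -6
  L_1(n) = (n - 3)(n - 5)(n - 6) / 2
  L_2(n) = (n - 3)(n - 4)(n - 6) / -2
  L_3(n) = (n - 3)(n - 4)(n - 5) / 6
Then g(n) = 67·L_0(n) + 156·L_1(n) + 299·L_2(n) + 508·L_3(n).
Expanding and collecting terms gives g(n) = 2n³ + 3n² - 6n + 4.
Check: g(5) = 299. ✓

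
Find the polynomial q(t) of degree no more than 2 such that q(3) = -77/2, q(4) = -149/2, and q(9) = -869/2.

Using the Lagrange interpolation formula with nodes 3, 4, 9:
  L_0(t) = (t - 4)(t - 9) / 6
  L_1(t) = (t - 3)(t - 9) / -5
  L_2(t) = (t - 3)(t - 4) / 30
Then q(t) = -77/2·L_0(t) - 149/2·L_1(t) - 869/2·L_2(t).
Expanding and collecting terms gives q(t) = -6t^2 + 6t - 5/2.
Check: q(4) = -149/2. ✓

q(t) = -6t^2 + 6t - 5/2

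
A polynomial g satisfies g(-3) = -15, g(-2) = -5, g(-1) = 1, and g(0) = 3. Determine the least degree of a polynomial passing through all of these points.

Forward differences of the values at t = -3, -2, -1, 0:
  g  : -15  -5  1  3
  Δ  : 10  6  2
  Δ^2: -4  -4
  Δ^3: 0
The second differences are constant (-4) and nonzero, while all higher differences vanish, so the minimal degree is 2.

2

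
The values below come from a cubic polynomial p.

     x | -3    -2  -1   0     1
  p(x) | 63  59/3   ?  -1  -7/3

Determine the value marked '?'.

7/3

On equispaced nodes a degree-3 polynomial has vanishing fourth forward difference, so
  p(-3) - 4·p(-2) + 6·p(-1) - 4·p(0) + p(1) = 0.
Substituting the known values and solving for p(-1):
  6·p(-1) = 14
  p(-1) = 7/3.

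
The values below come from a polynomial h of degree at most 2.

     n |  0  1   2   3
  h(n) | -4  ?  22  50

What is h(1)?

The 3 known points determine the degree-2 polynomial uniquely.
Write h(n) = an^2 + bn + c. Substituting each data point gives a linear system:
  c = -4
  4a + 2b + c = 22
  9a + 3b + c = 50
Solving the system yields a = 5, b = 3, c = -4.
So h(n) = 5n^2 + 3n - 4.
Then h(1) = 4.

4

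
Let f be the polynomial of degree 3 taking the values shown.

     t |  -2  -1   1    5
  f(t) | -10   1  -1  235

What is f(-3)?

-45

Write f(t) = at^3 + bt^2 + ct + d. Substituting each data point gives a linear system:
  -8a + 4b - 2c + d = -10
  -a + b - c + d = 1
  a + b + c + d = -1
  125a + 25b + 5c + d = 235
Solving the system yields a = 2, b = 0, c = -3, d = 0.
So f(t) = 2t³ - 3t.
Then f(-3) = -45.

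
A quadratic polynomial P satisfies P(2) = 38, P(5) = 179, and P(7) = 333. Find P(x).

Write P(x) = ax^2 + bx + c. Substituting each data point gives a linear system:
  4a + 2b + c = 38
  25a + 5b + c = 179
  49a + 7b + c = 333
Solving the system yields a = 6, b = 5, c = 4.
So P(x) = 6x^2 + 5x + 4.
Check: P(5) = 179. ✓

P(x) = 6x^2 + 5x + 4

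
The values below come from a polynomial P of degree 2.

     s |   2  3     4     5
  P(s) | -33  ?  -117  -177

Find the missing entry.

The 3 known points determine the degree-2 polynomial uniquely.
Write P(s) = as^2 + bs + c. Substituting each data point gives a linear system:
  4a + 2b + c = -33
  16a + 4b + c = -117
  25a + 5b + c = -177
Solving the system yields a = -6, b = -6, c = 3.
So P(s) = -6s^2 - 6s + 3.
Then P(3) = -69.

-69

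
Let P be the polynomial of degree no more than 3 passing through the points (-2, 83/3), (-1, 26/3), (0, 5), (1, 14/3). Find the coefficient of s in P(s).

Write P(s) = as^3 + bs^2 + cs + d. Substituting each data point gives a linear system:
  -8a + 4b - 2c + d = 83/3
  -a + b - c + d = 26/3
  d = 5
  a + b + c + d = 14/3
Solving the system yields a = -2, b = 5/3, c = 0, d = 5.
So P(s) = -2s³ + (5/3)s² + 5.
The coefficient of s is 0.

0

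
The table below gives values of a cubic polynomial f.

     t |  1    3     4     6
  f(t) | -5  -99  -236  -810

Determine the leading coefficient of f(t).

-4

Write f(t) = at^3 + bt^2 + ct + d. Substituting each data point gives a linear system:
  a + b + c + d = -5
  27a + 9b + 3c + d = -99
  64a + 16b + 4c + d = -236
  216a + 36b + 6c + d = -810
Solving the system yields a = -4, b = 2, c = -3, d = 0.
So f(t) = -4t^3 + 2t^2 - 3t.
The leading coefficient is -4.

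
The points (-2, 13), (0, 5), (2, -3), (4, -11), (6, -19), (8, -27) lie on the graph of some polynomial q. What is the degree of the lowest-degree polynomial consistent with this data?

1

Forward differences of the values at t = -2, 0, 2, 4, 6, 8:
  q  : 13  5  -3  -11  -19  -27
  Δ  : -8  -8  -8  -8  -8
  Δ^2: 0  0  0  0
  Δ^3: 0  0  0
  Δ^4: 0  0
  Δ^5: 0
The first differences are constant (-8) and nonzero, while all higher differences vanish, so the minimal degree is 1.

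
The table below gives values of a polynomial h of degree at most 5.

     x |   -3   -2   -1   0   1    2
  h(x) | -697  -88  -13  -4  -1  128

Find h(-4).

Using the Lagrange interpolation formula with nodes -3, -2, -1, 0, 1, 2:
  L_0(x) = (x + 2)(x + 1)x(x - 1)(x - 2) / -120
  L_1(x) = (x + 3)(x + 1)x(x - 1)(x - 2) / 24
  L_2(x) = (x + 3)(x + 2)x(x - 1)(x - 2) / -12
  L_3(x) = (x + 3)(x + 2)(x + 1)(x - 1)(x - 2) / 12
  L_4(x) = (x + 3)(x + 2)(x + 1)x(x - 2) / -24
  L_5(x) = (x + 3)(x + 2)(x + 1)x(x - 1) / 120
Then h(x) = -697·L_0(x) - 88·L_1(x) - 13·L_2(x) - 4·L_3(x) - 1·L_4(x) + 128·L_5(x).
Expanding and collecting terms gives h(x) = 4x⁵ + 3x⁴ - 4x³ - 6x² + 6x - 4.
Evaluating at x = -4: h(-4) = -3196.

-3196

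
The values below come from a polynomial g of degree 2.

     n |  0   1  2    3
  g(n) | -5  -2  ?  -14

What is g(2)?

The 3 known points determine the degree-2 polynomial uniquely.
Write g(n) = an^2 + bn + c. Substituting each data point gives a linear system:
  c = -5
  a + b + c = -2
  9a + 3b + c = -14
Solving the system yields a = -3, b = 6, c = -5.
So g(n) = -3n^2 + 6n - 5.
Then g(2) = -5.

-5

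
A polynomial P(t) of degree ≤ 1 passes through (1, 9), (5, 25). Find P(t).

P(t) = 4t + 5

Write P(t) = at + b. Substituting each data point gives a linear system:
  a + b = 9
  5a + b = 25
Solving the system yields a = 4, b = 5.
So P(t) = 4t + 5.
Check: P(5) = 25. ✓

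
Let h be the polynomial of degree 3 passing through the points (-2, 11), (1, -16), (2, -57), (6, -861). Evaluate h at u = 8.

Using the Lagrange interpolation formula with nodes -2, 1, 2, 6:
  L_0(u) = (u - 1)(u - 2)(u - 6) / -96
  L_1(u) = (u + 2)(u - 2)(u - 6) / 15
  L_2(u) = (u + 2)(u - 1)(u - 6) / -16
  L_3(u) = (u + 2)(u - 1)(u - 2) / 160
Then h(u) = 11·L_0(u) - 16·L_1(u) - 57·L_2(u) - 861·L_3(u).
Expanding and collecting terms gives h(u) = -3u^3 - 5u^2 - 5u - 3.
Evaluating at u = 8: h(8) = -1899.

-1899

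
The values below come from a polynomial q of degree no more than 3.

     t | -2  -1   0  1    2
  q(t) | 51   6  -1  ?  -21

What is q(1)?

The 4 known points determine the degree-3 polynomial uniquely.
Write q(t) = at^3 + bt^2 + ct + d. Substituting each data point gives a linear system:
  -8a + 4b - 2c + d = 51
  -a + b - c + d = 6
  d = -1
  8a + 4b + 2c + d = -21
Solving the system yields a = -5, b = 4, c = 2, d = -1.
So q(t) = -5t^3 + 4t^2 + 2t - 1.
Then q(1) = 0.

0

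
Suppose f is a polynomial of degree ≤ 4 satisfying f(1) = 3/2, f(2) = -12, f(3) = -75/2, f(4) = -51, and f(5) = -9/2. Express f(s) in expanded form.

Write f(s) = as^4 + bs^3 + cs^2 + ds + e. Substituting each data point gives a linear system:
  a + b + c + d + e = 3/2
  16a + 8b + 4c + 2d + e = -12
  81a + 27b + 9c + 3d + e = -75/2
  256a + 64b + 16c + 4d + e = -51
  625a + 125b + 25c + 5d + e = -9/2
Solving the system yields a = 1, b = -6, c = 5, d = -3/2, e = 3.
So f(s) = s^4 - 6s^3 + 5s^2 - (3/2)s + 3.
Check: f(3) = -75/2. ✓

f(s) = s^4 - 6s^3 + 5s^2 - (3/2)s + 3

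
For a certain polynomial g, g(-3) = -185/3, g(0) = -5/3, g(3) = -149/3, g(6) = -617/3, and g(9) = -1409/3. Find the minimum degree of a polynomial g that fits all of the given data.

Forward differences of the values at u = -3, 0, 3, 6, 9:
  g  : -185/3  -5/3  -149/3  -617/3  -1409/3
  Δ  : 60  -48  -156  -264
  Δ^2: -108  -108  -108
  Δ^3: 0  0
  Δ^4: 0
The second differences are constant (-108) and nonzero, while all higher differences vanish, so the minimal degree is 2.

2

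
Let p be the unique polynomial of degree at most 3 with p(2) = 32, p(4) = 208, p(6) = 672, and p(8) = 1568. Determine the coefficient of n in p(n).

Write p(n) = an^3 + bn^2 + cn + d. Substituting each data point gives a linear system:
  8a + 4b + 2c + d = 32
  64a + 16b + 4c + d = 208
  216a + 36b + 6c + d = 672
  512a + 64b + 8c + d = 1568
Solving the system yields a = 3, b = 0, c = 4, d = 0.
So p(n) = 3n³ + 4n.
The coefficient of n is 4.

4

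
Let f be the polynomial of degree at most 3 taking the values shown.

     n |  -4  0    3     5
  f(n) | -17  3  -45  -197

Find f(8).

Write f(n) = an^3 + bn^2 + cn + d. Substituting each data point gives a linear system:
  -64a + 16b - 4c + d = -17
  d = 3
  27a + 9b + 3c + d = -45
  125a + 25b + 5c + d = -197
Solving the system yields a = -1, b = -4, c = 5, d = 3.
So f(n) = -n^3 - 4n^2 + 5n + 3.
Then f(8) = -725.

-725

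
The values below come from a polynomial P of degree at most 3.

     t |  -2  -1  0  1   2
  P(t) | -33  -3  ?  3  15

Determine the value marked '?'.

3

The 4 known points determine the degree-3 polynomial uniquely.
Write P(t) = at^3 + bt^2 + ct + d. Substituting each data point gives a linear system:
  -8a + 4b - 2c + d = -33
  -a + b - c + d = -3
  a + b + c + d = 3
  8a + 4b + 2c + d = 15
Solving the system yields a = 3, b = -3, c = 0, d = 3.
So P(t) = 3t^3 - 3t^2 + 3.
Then P(0) = 3.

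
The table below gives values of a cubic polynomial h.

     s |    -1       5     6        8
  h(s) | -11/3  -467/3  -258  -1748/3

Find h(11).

Write h(s) = as^3 + bs^2 + cs + d. Substituting each data point gives a linear system:
  -a + b - c + d = -11/3
  125a + 25b + 5c + d = -467/3
  216a + 36b + 6c + d = -258
  512a + 64b + 8c + d = -1748/3
Solving the system yields a = -1, b = -1, c = -1/3, d = -4.
So h(s) = -s^3 - s^2 - (1/3)s - 4.
Then h(11) = -4379/3.

-4379/3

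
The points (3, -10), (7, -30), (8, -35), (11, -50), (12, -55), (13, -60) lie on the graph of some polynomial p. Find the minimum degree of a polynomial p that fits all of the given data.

1

Divided differences on the nodes 3, 7, 8, 11, 12, 13:
  order 0: -10  -30  -35  -50  -55  -60
  order 1: -5  -5  -5  -5  -5
  order 2: 0  0  0  0
  order 3: 0  0  0
  order 4: 0  0
  order 5: 0
The order-1 divided differences are all -5 (nonzero) and every higher order vanishes, so the data lies on a polynomial of degree exactly 1.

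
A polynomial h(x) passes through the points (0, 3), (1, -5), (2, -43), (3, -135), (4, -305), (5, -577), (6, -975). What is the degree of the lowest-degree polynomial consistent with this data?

Forward differences of the values at x = 0, 1, 2, 3, 4, 5, 6:
  h  : 3  -5  -43  -135  -305  -577  -975
  Δ  : -8  -38  -92  -170  -272  -398
  Δ^2: -30  -54  -78  -102  -126
  Δ^3: -24  -24  -24  -24
  Δ^4: 0  0  0
  Δ^5: 0  0
  Δ^6: 0
The third differences are constant (-24) and nonzero, while all higher differences vanish, so the minimal degree is 3.

3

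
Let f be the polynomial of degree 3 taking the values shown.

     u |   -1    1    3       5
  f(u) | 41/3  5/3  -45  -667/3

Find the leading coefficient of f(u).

-2

Write f(u) = au^3 + bu^2 + cu + d. Substituting each data point gives a linear system:
  -a + b - c + d = 41/3
  a + b + c + d = 5/3
  27a + 9b + 3c + d = -45
  125a + 25b + 5c + d = -667/3
Solving the system yields a = -2, b = 5/3, c = -4, d = 6.
So f(u) = -2u^3 + (5/3)u^2 - 4u + 6.
The leading coefficient is -2.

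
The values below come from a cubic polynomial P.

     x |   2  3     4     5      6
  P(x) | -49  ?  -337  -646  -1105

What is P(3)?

-148

On equispaced nodes a degree-3 polynomial has vanishing fourth forward difference, so
  P(2) - 4·P(3) + 6·P(4) - 4·P(5) + P(6) = 0.
Substituting the known values and solving for P(3):
  -4·P(3) = 592
  P(3) = -148.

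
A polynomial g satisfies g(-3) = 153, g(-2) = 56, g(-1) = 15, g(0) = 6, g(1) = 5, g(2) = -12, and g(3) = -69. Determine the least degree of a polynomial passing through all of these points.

3

Forward differences of the values at n = -3, -2, -1, 0, 1, 2, 3:
  g  : 153  56  15  6  5  -12  -69
  Δ  : -97  -41  -9  -1  -17  -57
  Δ^2: 56  32  8  -16  -40
  Δ^3: -24  -24  -24  -24
  Δ^4: 0  0  0
  Δ^5: 0  0
  Δ^6: 0
The third differences are constant (-24) and nonzero, while all higher differences vanish, so the minimal degree is 3.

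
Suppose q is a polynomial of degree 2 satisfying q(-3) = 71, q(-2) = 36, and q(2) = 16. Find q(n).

Using the Lagrange interpolation formula with nodes -3, -2, 2:
  L_0(n) = (n + 2)(n - 2) / 5
  L_1(n) = (n + 3)(n - 2) / -4
  L_2(n) = (n + 3)(n + 2) / 20
Then q(n) = 71·L_0(n) + 36·L_1(n) + 16·L_2(n).
Expanding and collecting terms gives q(n) = 6n² - 5n + 2.
Check: q(-3) = 71. ✓

q(n) = 6n^2 - 5n + 2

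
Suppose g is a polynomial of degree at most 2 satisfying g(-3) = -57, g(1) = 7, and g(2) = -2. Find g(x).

Write g(x) = ax^2 + bx + c. Substituting each data point gives a linear system:
  9a - 3b + c = -57
  a + b + c = 7
  4a + 2b + c = -2
Solving the system yields a = -5, b = 6, c = 6.
So g(x) = -5x^2 + 6x + 6.
Check: g(1) = 7. ✓

g(x) = -5x^2 + 6x + 6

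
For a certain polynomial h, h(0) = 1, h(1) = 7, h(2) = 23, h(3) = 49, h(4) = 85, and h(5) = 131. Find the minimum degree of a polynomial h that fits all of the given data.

Forward differences of the values at t = 0, 1, 2, 3, 4, 5:
  h  : 1  7  23  49  85  131
  Δ  : 6  16  26  36  46
  Δ^2: 10  10  10  10
  Δ^3: 0  0  0
  Δ^4: 0  0
  Δ^5: 0
The second differences are constant (10) and nonzero, while all higher differences vanish, so the minimal degree is 2.

2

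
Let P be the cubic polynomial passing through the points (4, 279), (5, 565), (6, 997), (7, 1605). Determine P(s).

Using the Lagrange interpolation formula with nodes 4, 5, 6, 7:
  L_0(s) = (s - 5)(s - 6)(s - 7) / -6
  L_1(s) = (s - 4)(s - 6)(s - 7) / 2
  L_2(s) = (s - 4)(s - 5)(s - 7) / -2
  L_3(s) = (s - 4)(s - 5)(s - 6) / 6
Then P(s) = 279·L_0(s) + 565·L_1(s) + 997·L_2(s) + 1605·L_3(s).
Expanding and collecting terms gives P(s) = 5s^3 - 2s^2 - s - 5.
Check: P(6) = 997. ✓

P(s) = 5s^3 - 2s^2 - s - 5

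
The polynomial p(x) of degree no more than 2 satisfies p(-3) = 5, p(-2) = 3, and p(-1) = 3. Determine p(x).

Write p(x) = ax^2 + bx + c. Substituting each data point gives a linear system:
  9a - 3b + c = 5
  4a - 2b + c = 3
  a - b + c = 3
Solving the system yields a = 1, b = 3, c = 5.
So p(x) = x^2 + 3x + 5.
Check: p(-3) = 5. ✓

p(x) = x^2 + 3x + 5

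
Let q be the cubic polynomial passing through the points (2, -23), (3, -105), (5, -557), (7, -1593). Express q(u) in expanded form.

Write q(u) = au^3 + bu^2 + cu + d. Substituting each data point gives a linear system:
  8a + 4b + 2c + d = -23
  27a + 9b + 3c + d = -105
  125a + 25b + 5c + d = -557
  343a + 49b + 7c + d = -1593
Solving the system yields a = -5, b = 2, c = 3, d = 3.
So q(u) = -5u^3 + 2u^2 + 3u + 3.
Check: q(7) = -1593. ✓

q(u) = -5u^3 + 2u^2 + 3u + 3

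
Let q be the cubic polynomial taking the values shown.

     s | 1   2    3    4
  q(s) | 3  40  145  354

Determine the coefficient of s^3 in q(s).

6

Write q(s) = as^3 + bs^2 + cs + d. Substituting each data point gives a linear system:
  a + b + c + d = 3
  8a + 4b + 2c + d = 40
  27a + 9b + 3c + d = 145
  64a + 16b + 4c + d = 354
Solving the system yields a = 6, b = -2, c = 1, d = -2.
So q(s) = 6s^3 - 2s^2 + s - 2.
The leading coefficient is 6.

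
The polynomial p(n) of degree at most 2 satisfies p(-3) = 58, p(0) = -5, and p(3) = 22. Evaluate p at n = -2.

Using the Lagrange interpolation formula with nodes -3, 0, 3:
  L_0(n) = n(n - 3) / 18
  L_1(n) = (n + 3)(n - 3) / -9
  L_2(n) = (n + 3)n / 18
Then p(n) = 58·L_0(n) - 5·L_1(n) + 22·L_2(n).
Expanding and collecting terms gives p(n) = 5n² - 6n - 5.
Evaluating at n = -2: p(-2) = 27.

27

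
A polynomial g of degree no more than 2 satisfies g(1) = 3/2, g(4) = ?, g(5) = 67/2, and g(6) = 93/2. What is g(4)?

45/2

The 3 known points determine the degree-2 polynomial uniquely.
Write g(s) = as^2 + bs + c. Substituting each data point gives a linear system:
  a + b + c = 3/2
  25a + 5b + c = 67/2
  36a + 6b + c = 93/2
Solving the system yields a = 1, b = 2, c = -3/2.
So g(s) = s^2 + 2s - 3/2.
Then g(4) = 45/2.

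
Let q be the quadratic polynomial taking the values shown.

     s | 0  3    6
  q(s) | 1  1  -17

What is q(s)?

Write q(s) = as^2 + bs + c. Substituting each data point gives a linear system:
  c = 1
  9a + 3b + c = 1
  36a + 6b + c = -17
Solving the system yields a = -1, b = 3, c = 1.
So q(s) = -s² + 3s + 1.
Check: q(0) = 1. ✓

q(s) = -s^2 + 3s + 1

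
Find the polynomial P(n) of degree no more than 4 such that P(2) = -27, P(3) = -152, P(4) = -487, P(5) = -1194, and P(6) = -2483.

Write P(n) = an^4 + bn^3 + cn^2 + dn + e. Substituting each data point gives a linear system:
  16a + 8b + 4c + 2d + e = -27
  81a + 27b + 9c + 3d + e = -152
  256a + 64b + 16c + 4d + e = -487
  625a + 125b + 25c + 5d + e = -1194
  1296a + 216b + 36c + 6d + e = -2483
Solving the system yields a = -2, b = 1, c = -4, d = 6, e = 1.
So P(n) = -2n^4 + n^3 - 4n^2 + 6n + 1.
Check: P(2) = -27. ✓

P(n) = -2n^4 + n^3 - 4n^2 + 6n + 1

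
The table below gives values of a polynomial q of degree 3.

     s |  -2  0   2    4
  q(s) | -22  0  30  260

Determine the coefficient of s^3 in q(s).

Write q(s) = as^3 + bs^2 + cs + d. Substituting each data point gives a linear system:
  -8a + 4b - 2c + d = -22
  d = 0
  8a + 4b + 2c + d = 30
  64a + 16b + 4c + d = 260
Solving the system yields a = 4, b = 1, c = -3, d = 0.
So q(s) = 4s³ + s² - 3s.
The leading coefficient is 4.

4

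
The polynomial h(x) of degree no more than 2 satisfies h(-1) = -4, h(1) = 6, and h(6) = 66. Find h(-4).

Using the Lagrange interpolation formula with nodes -1, 1, 6:
  L_0(x) = (x - 1)(x - 6) / 14
  L_1(x) = (x + 1)(x - 6) / -10
  L_2(x) = (x + 1)(x - 1) / 35
Then h(x) = -4·L_0(x) + 6·L_1(x) + 66·L_2(x).
Expanding and collecting terms gives h(x) = x² + 5x.
Evaluating at x = -4: h(-4) = -4.

-4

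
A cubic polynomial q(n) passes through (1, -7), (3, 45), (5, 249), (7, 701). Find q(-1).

-3

Write q(n) = an^3 + bn^2 + cn + d. Substituting each data point gives a linear system:
  a + b + c + d = -7
  27a + 9b + 3c + d = 45
  125a + 25b + 5c + d = 249
  343a + 49b + 7c + d = 701
Solving the system yields a = 2, b = 1, c = -4, d = -6.
So q(n) = 2n³ + n² - 4n - 6.
Then q(-1) = -3.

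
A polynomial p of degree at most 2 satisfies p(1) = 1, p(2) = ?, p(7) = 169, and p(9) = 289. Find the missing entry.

The 3 known points determine the degree-2 polynomial uniquely.
Write p(u) = au^2 + bu + c. Substituting each data point gives a linear system:
  a + b + c = 1
  49a + 7b + c = 169
  81a + 9b + c = 289
Solving the system yields a = 4, b = -4, c = 1.
So p(u) = 4u^2 - 4u + 1.
Then p(2) = 9.

9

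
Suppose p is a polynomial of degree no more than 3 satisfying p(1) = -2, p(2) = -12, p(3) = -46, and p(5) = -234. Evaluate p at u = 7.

-662

Write p(u) = au^3 + bu^2 + cu + d. Substituting each data point gives a linear system:
  a + b + c + d = -2
  8a + 4b + 2c + d = -12
  27a + 9b + 3c + d = -46
  125a + 25b + 5c + d = -234
Solving the system yields a = -2, b = 0, c = 4, d = -4.
So p(u) = -2u^3 + 4u - 4.
Then p(7) = -662.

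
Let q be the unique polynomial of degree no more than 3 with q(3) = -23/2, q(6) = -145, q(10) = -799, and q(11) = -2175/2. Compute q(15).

Write q(u) = au^3 + bu^2 + cu + d. Substituting each data point gives a linear system:
  27a + 9b + 3c + d = -23/2
  216a + 36b + 6c + d = -145
  1000a + 100b + 10c + d = -799
  1331a + 121b + 11c + d = -2175/2
Solving the system yields a = -1, b = 2, c = 1/2, d = -4.
So q(u) = -u³ + 2u² + (1/2)u - 4.
Then q(15) = -5843/2.

-5843/2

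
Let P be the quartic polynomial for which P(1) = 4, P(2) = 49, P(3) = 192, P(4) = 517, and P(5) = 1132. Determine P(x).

P(x) = x^4 + 4x^3 + 2x - 3

Using the Lagrange interpolation formula with nodes 1, 2, 3, 4, 5:
  L_0(x) = (x - 2)(x - 3)(x - 4)(x - 5) / 24
  L_1(x) = (x - 1)(x - 3)(x - 4)(x - 5) / -6
  L_2(x) = (x - 1)(x - 2)(x - 4)(x - 5) / 4
  L_3(x) = (x - 1)(x - 2)(x - 3)(x - 5) / -6
  L_4(x) = (x - 1)(x - 2)(x - 3)(x - 4) / 24
Then P(x) = 4·L_0(x) + 49·L_1(x) + 192·L_2(x) + 517·L_3(x) + 1132·L_4(x).
Expanding and collecting terms gives P(x) = x^4 + 4x^3 + 2x - 3.
Check: P(3) = 192. ✓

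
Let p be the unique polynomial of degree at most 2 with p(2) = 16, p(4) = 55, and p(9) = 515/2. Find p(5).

167/2

Using the Lagrange interpolation formula with nodes 2, 4, 9:
  L_0(u) = (u - 4)(u - 9) / 14
  L_1(u) = (u - 2)(u - 9) / -10
  L_2(u) = (u - 2)(u - 4) / 35
Then p(u) = 16·L_0(u) + 55·L_1(u) + 515/2·L_2(u).
Expanding and collecting terms gives p(u) = 3u² + (3/2)u + 1.
Evaluating at u = 5: p(5) = 167/2.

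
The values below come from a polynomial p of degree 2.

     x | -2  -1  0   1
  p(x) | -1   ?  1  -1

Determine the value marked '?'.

1

On equispaced nodes a degree-2 polynomial has vanishing third forward difference, so
  - p(-2) + 3·p(-1) - 3·p(0) + p(1) = 0.
Substituting the known values and solving for p(-1):
  3·p(-1) = 3
  p(-1) = 1.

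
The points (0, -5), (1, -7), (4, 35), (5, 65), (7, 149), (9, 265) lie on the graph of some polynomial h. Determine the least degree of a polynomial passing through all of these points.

Divided differences on the nodes 0, 1, 4, 5, 7, 9:
  order 0: -5  -7  35  65  149  265
  order 1: -2  14  30  42  58
  order 2: 4  4  4  4
  order 3: 0  0  0
  order 4: 0  0
  order 5: 0
The order-2 divided differences are all 4 (nonzero) and every higher order vanishes, so the data lies on a polynomial of degree exactly 2.

2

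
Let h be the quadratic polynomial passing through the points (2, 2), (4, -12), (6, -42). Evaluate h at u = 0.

Forward differences of the values at u = 2, 4, 6:
  h  : 2  -12  -42
  Δ  : -14  -30
  Δ^2: -16
The second differences are constant, confirming degree 2.
Interpolating (Newton forward form) and evaluating at u = 0 gives h(0) = 0.

0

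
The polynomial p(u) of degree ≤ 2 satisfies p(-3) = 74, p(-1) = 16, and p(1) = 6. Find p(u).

Write p(u) = au^2 + bu + c. Substituting each data point gives a linear system:
  9a - 3b + c = 74
  a - b + c = 16
  a + b + c = 6
Solving the system yields a = 6, b = -5, c = 5.
So p(u) = 6u² - 5u + 5.
Check: p(-3) = 74. ✓

p(u) = 6u^2 - 5u + 5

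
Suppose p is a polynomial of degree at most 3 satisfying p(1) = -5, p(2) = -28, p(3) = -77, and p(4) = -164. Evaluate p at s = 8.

-1132

Forward differences of the values at s = 1, 2, 3, 4:
  p  : -5  -28  -77  -164
  Δ  : -23  -49  -87
  Δ^2: -26  -38
  Δ^3: -12
The third differences are constant, confirming degree 3.
Interpolating (Newton forward form) and evaluating at s = 8 gives p(8) = -1132.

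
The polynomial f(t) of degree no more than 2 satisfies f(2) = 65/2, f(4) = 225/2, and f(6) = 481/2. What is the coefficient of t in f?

4

Write f(t) = at^2 + bt + c. Substituting each data point gives a linear system:
  4a + 2b + c = 65/2
  16a + 4b + c = 225/2
  36a + 6b + c = 481/2
Solving the system yields a = 6, b = 4, c = 1/2.
So f(t) = 6t^2 + 4t + 1/2.
The coefficient of t is 4.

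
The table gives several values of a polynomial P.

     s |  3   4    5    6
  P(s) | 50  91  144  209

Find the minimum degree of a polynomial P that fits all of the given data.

Forward differences of the values at s = 3, 4, 5, 6:
  P  : 50  91  144  209
  Δ  : 41  53  65
  Δ^2: 12  12
  Δ^3: 0
The second differences are constant (12) and nonzero, while all higher differences vanish, so the minimal degree is 2.

2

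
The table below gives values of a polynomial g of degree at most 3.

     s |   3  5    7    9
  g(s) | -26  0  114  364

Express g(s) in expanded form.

g(s) = s^3 - 4s^2 - 4s - 5

Write g(s) = as^3 + bs^2 + cs + d. Substituting each data point gives a linear system:
  27a + 9b + 3c + d = -26
  125a + 25b + 5c + d = 0
  343a + 49b + 7c + d = 114
  729a + 81b + 9c + d = 364
Solving the system yields a = 1, b = -4, c = -4, d = -5.
So g(s) = s³ - 4s² - 4s - 5.
Check: g(5) = 0. ✓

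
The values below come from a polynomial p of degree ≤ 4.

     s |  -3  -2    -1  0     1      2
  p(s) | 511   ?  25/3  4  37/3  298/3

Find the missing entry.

310/3

The 5 known points determine the degree-4 polynomial uniquely.
Write p(s) = as^4 + bs^3 + cs^2 + ds + e. Substituting each data point gives a linear system:
  81a - 27b + 9c - 3d + e = 511
  a - b + c - d + e = 25/3
  e = 4
  a + b + c + d + e = 37/3
  16a + 8b + 4c + 2d + e = 298/3
Solving the system yields a = 6, b = -1, c = 1/3, d = 3, e = 4.
So p(s) = 6s⁴ - s³ + (1/3)s² + 3s + 4.
Then p(-2) = 310/3.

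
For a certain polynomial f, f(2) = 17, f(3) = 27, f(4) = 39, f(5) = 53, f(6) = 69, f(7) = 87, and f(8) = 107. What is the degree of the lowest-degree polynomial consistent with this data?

2

Forward differences of the values at u = 2, 3, 4, 5, 6, 7, 8:
  f  : 17  27  39  53  69  87  107
  Δ  : 10  12  14  16  18  20
  Δ^2: 2  2  2  2  2
  Δ^3: 0  0  0  0
  Δ^4: 0  0  0
  Δ^5: 0  0
  Δ^6: 0
The second differences are constant (2) and nonzero, while all higher differences vanish, so the minimal degree is 2.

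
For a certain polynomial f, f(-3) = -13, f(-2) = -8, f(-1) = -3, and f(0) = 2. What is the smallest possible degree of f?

1

Forward differences of the values at u = -3, -2, -1, 0:
  f  : -13  -8  -3  2
  Δ  : 5  5  5
  Δ^2: 0  0
  Δ^3: 0
The first differences are constant (5) and nonzero, while all higher differences vanish, so the minimal degree is 1.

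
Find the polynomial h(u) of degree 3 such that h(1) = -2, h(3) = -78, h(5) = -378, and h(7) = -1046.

h(u) = -3u^3 - u^2 + 5u - 3

Write h(u) = au^3 + bu^2 + cu + d. Substituting each data point gives a linear system:
  a + b + c + d = -2
  27a + 9b + 3c + d = -78
  125a + 25b + 5c + d = -378
  343a + 49b + 7c + d = -1046
Solving the system yields a = -3, b = -1, c = 5, d = -3.
So h(u) = -3u^3 - u^2 + 5u - 3.
Check: h(3) = -78. ✓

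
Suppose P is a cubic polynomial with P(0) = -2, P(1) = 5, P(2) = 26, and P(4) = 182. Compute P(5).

353

Write P(t) = at^3 + bt^2 + ct + d. Substituting each data point gives a linear system:
  d = -2
  a + b + c + d = 5
  8a + 4b + 2c + d = 26
  64a + 16b + 4c + d = 182
Solving the system yields a = 3, b = -2, c = 6, d = -2.
So P(t) = 3t^3 - 2t^2 + 6t - 2.
Then P(5) = 353.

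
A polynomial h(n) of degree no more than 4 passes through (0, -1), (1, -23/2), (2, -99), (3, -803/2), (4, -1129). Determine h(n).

Write h(n) = an^4 + bn^3 + cn^2 + dn + e. Substituting each data point gives a linear system:
  e = -1
  a + b + c + d + e = -23/2
  16a + 8b + 4c + 2d + e = -99
  81a + 27b + 9c + 3d + e = -803/2
  256a + 64b + 16c + 4d + e = -1129
Solving the system yields a = -3, b = -5, c = -5/2, d = 0, e = -1.
So h(n) = -3n⁴ - 5n³ - (5/2)n² - 1.
Check: h(2) = -99. ✓

h(n) = -3n^4 - 5n^3 - (5/2)n^2 - 1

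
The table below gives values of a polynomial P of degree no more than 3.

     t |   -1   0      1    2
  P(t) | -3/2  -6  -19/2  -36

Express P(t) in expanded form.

P(t) = -4t^3 + (1/2)t^2 - 6

Write P(t) = at^3 + bt^2 + ct + d. Substituting each data point gives a linear system:
  -a + b - c + d = -3/2
  d = -6
  a + b + c + d = -19/2
  8a + 4b + 2c + d = -36
Solving the system yields a = -4, b = 1/2, c = 0, d = -6.
So P(t) = -4t^3 + (1/2)t^2 - 6.
Check: P(-1) = -3/2. ✓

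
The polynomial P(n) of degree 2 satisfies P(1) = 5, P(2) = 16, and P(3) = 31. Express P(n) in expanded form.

P(n) = 2n^2 + 5n - 2

Write P(n) = an^2 + bn + c. Substituting each data point gives a linear system:
  a + b + c = 5
  4a + 2b + c = 16
  9a + 3b + c = 31
Solving the system yields a = 2, b = 5, c = -2.
So P(n) = 2n^2 + 5n - 2.
Check: P(1) = 5. ✓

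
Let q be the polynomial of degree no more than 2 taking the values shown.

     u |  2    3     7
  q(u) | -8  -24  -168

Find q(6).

-120

Using the Lagrange interpolation formula with nodes 2, 3, 7:
  L_0(u) = (u - 3)(u - 7) / 5
  L_1(u) = (u - 2)(u - 7) / -4
  L_2(u) = (u - 2)(u - 3) / 20
Then q(u) = -8·L_0(u) - 24·L_1(u) - 168·L_2(u).
Expanding and collecting terms gives q(u) = -4u² + 4u.
Evaluating at u = 6: q(6) = -120.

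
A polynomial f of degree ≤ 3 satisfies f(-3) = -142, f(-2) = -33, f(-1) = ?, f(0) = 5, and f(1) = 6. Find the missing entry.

4

The 4 known points determine the degree-3 polynomial uniquely.
Write f(t) = at^3 + bt^2 + ct + d. Substituting each data point gives a linear system:
  -27a + 9b - 3c + d = -142
  -8a + 4b - 2c + d = -33
  d = 5
  a + b + c + d = 6
Solving the system yields a = 6, b = 0, c = -5, d = 5.
So f(t) = 6t^3 - 5t + 5.
Then f(-1) = 4.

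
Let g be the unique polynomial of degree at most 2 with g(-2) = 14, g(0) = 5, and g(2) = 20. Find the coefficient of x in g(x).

3/2

Write g(x) = ax^2 + bx + c. Substituting each data point gives a linear system:
  4a - 2b + c = 14
  c = 5
  4a + 2b + c = 20
Solving the system yields a = 3, b = 3/2, c = 5.
So g(x) = 3x² + (3/2)x + 5.
The coefficient of x is 3/2.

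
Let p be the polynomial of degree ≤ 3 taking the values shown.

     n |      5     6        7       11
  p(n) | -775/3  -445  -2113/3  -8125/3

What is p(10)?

Using the Lagrange interpolation formula with nodes 5, 6, 7, 11:
  L_0(n) = (n - 6)(n - 7)(n - 11) / -12
  L_1(n) = (n - 5)(n - 7)(n - 11) / 5
  L_2(n) = (n - 5)(n - 6)(n - 11) / -8
  L_3(n) = (n - 5)(n - 6)(n - 7) / 120
Then p(n) = -775/3·L_0(n) - 445·L_1(n) - 2113/3·L_2(n) - 8125/3·L_3(n).
Expanding and collecting terms gives p(n) = -2n³ - (1/3)n² - n + 5.
Evaluating at n = 10: p(10) = -6115/3.

-6115/3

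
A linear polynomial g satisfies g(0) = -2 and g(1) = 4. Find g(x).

g(x) = 6x - 2

Write g(x) = ax + b. Substituting each data point gives a linear system:
  b = -2
  a + b = 4
Solving the system yields a = 6, b = -2.
So g(x) = 6x - 2.
Check: g(0) = -2. ✓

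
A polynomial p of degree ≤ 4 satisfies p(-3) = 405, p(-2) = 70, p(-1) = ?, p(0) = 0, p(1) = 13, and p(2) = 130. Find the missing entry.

1

On equispaced nodes a degree-4 polynomial has vanishing fifth forward difference, so
  - p(-3) + 5·p(-2) - 10·p(-1) + 10·p(0) - 5·p(1) + p(2) = 0.
Substituting the known values and solving for p(-1):
  -10·p(-1) = -10
  p(-1) = 1.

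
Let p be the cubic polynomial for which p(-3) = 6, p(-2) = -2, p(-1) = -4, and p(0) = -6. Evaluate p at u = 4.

Write p(u) = au^3 + bu^2 + cu + d. Substituting each data point gives a linear system:
  -27a + 9b - 3c + d = 6
  -8a + 4b - 2c + d = -2
  -a + b - c + d = -4
  d = -6
Solving the system yields a = -1, b = -3, c = -4, d = -6.
So p(u) = -u^3 - 3u^2 - 4u - 6.
Then p(4) = -134.

-134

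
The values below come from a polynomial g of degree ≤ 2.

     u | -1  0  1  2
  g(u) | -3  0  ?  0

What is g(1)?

The 3 known points determine the degree-2 polynomial uniquely.
Write g(u) = au^2 + bu + c. Substituting each data point gives a linear system:
  a - b + c = -3
  c = 0
  4a + 2b + c = 0
Solving the system yields a = -1, b = 2, c = 0.
So g(u) = -u^2 + 2u.
Then g(1) = 1.

1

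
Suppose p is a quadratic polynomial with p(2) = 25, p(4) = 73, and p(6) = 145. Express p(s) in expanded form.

p(s) = 3s^2 + 6s + 1

Write p(s) = as^2 + bs + c. Substituting each data point gives a linear system:
  4a + 2b + c = 25
  16a + 4b + c = 73
  36a + 6b + c = 145
Solving the system yields a = 3, b = 6, c = 1.
So p(s) = 3s² + 6s + 1.
Check: p(2) = 25. ✓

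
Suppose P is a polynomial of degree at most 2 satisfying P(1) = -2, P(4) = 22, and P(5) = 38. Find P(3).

10

Write P(n) = an^2 + bn + c. Substituting each data point gives a linear system:
  a + b + c = -2
  16a + 4b + c = 22
  25a + 5b + c = 38
Solving the system yields a = 2, b = -2, c = -2.
So P(n) = 2n^2 - 2n - 2.
Then P(3) = 10.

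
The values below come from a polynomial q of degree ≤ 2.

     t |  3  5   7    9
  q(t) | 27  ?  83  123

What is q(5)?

51

On equispaced nodes a degree-2 polynomial has vanishing third forward difference, so
  - q(3) + 3·q(5) - 3·q(7) + q(9) = 0.
Substituting the known values and solving for q(5):
  3·q(5) = 153
  q(5) = 51.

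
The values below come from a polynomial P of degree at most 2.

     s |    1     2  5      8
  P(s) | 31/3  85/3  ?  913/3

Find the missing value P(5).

391/3

The 3 known points determine the degree-2 polynomial uniquely.
Write P(s) = as^2 + bs + c. Substituting each data point gives a linear system:
  a + b + c = 31/3
  4a + 2b + c = 85/3
  64a + 8b + c = 913/3
Solving the system yields a = 4, b = 6, c = 1/3.
So P(s) = 4s^2 + 6s + 1/3.
Then P(5) = 391/3.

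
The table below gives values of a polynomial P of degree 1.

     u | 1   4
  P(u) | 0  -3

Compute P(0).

1

Write P(u) = au + b. Substituting each data point gives a linear system:
  a + b = 0
  4a + b = -3
Solving the system yields a = -1, b = 1.
So P(u) = -u + 1.
Then P(0) = 1.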